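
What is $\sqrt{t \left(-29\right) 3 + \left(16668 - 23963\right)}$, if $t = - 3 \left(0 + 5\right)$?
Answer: $i \sqrt{5990} \approx 77.395 i$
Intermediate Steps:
$t = -15$ ($t = \left(-3\right) 5 = -15$)
$\sqrt{t \left(-29\right) 3 + \left(16668 - 23963\right)} = \sqrt{\left(-15\right) \left(-29\right) 3 + \left(16668 - 23963\right)} = \sqrt{435 \cdot 3 - 7295} = \sqrt{1305 - 7295} = \sqrt{-5990} = i \sqrt{5990}$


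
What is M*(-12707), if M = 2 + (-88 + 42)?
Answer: 559108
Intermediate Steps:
M = -44 (M = 2 - 46 = -44)
M*(-12707) = -44*(-12707) = 559108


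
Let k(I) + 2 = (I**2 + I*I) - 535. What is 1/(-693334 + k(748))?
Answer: 1/425137 ≈ 2.3522e-6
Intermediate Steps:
k(I) = -537 + 2*I**2 (k(I) = -2 + ((I**2 + I*I) - 535) = -2 + ((I**2 + I**2) - 535) = -2 + (2*I**2 - 535) = -2 + (-535 + 2*I**2) = -537 + 2*I**2)
1/(-693334 + k(748)) = 1/(-693334 + (-537 + 2*748**2)) = 1/(-693334 + (-537 + 2*559504)) = 1/(-693334 + (-537 + 1119008)) = 1/(-693334 + 1118471) = 1/425137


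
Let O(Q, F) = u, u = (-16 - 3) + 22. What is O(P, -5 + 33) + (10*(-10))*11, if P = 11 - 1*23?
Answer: -1097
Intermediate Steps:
P = -12 (P = 11 - 23 = -12)
u = 3 (u = -19 + 22 = 3)
O(Q, F) = 3
O(P, -5 + 33) + (10*(-10))*11 = 3 + (10*(-10))*11 = 3 - 100*11 = 3 - 1100 = -1097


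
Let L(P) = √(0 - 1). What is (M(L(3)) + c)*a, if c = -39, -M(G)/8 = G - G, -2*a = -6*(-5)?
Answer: 585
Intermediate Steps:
L(P) = I (L(P) = √(-1) = I)
a = -15 (a = -(-3)*(-5) = -½*30 = -15)
M(G) = 0 (M(G) = -8*(G - G) = -8*0 = 0)
(M(L(3)) + c)*a = (0 - 39)*(-15) = -39*(-15) = 585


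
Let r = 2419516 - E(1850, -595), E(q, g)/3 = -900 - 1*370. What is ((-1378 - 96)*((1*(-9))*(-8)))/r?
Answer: -53064/1211663 ≈ -0.043794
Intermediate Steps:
E(q, g) = -3810 (E(q, g) = 3*(-900 - 1*370) = 3*(-900 - 370) = 3*(-1270) = -3810)
r = 2423326 (r = 2419516 - 1*(-3810) = 2419516 + 3810 = 2423326)
((-1378 - 96)*((1*(-9))*(-8)))/r = ((-1378 - 96)*((1*(-9))*(-8)))/2423326 = -(-13266)*(-8)*(1/2423326) = -1474*72*(1/2423326) = -106128*1/2423326 = -53064/1211663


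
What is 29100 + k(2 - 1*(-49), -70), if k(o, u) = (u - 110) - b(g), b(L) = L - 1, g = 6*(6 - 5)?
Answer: 28915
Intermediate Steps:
g = 6 (g = 6*1 = 6)
b(L) = -1 + L
k(o, u) = -115 + u (k(o, u) = (u - 110) - (-1 + 6) = (-110 + u) - 1*5 = (-110 + u) - 5 = -115 + u)
29100 + k(2 - 1*(-49), -70) = 29100 + (-115 - 70) = 29100 - 185 = 28915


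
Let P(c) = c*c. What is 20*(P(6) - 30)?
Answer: 120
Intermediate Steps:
P(c) = c²
20*(P(6) - 30) = 20*(6² - 30) = 20*(36 - 30) = 20*6 = 120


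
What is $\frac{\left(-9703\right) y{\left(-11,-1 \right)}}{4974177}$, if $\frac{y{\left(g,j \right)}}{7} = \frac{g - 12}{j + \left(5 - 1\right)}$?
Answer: $\frac{1562183}{14922531} \approx 0.10469$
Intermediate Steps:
$y{\left(g,j \right)} = \frac{7 \left(-12 + g\right)}{4 + j}$ ($y{\left(g,j \right)} = 7 \frac{g - 12}{j + \left(5 - 1\right)} = 7 \frac{-12 + g}{j + 4} = 7 \frac{-12 + g}{4 + j} = \frac{7 \left(-12 + g\right)}{4 + j}$)
$\frac{\left(-9703\right) y{\left(-11,-1 \right)}}{4974177} = \frac{\left(-9703\right) \frac{7 \left(-12 - 11\right)}{4 - 1}}{4974177} = - 9703 \cdot 7 \cdot \frac{1}{3} \left(-23\right) \frac{1}{4974177} = \left(-9703\right) \left(- \frac{161}{3}\right) \frac{1}{4974177} = \frac{1562183}{3} \cdot \frac{1}{4974177} = \frac{1562183}{14922531}$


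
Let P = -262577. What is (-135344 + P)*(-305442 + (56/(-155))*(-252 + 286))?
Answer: 18839734484294/155 ≈ 1.2155e+11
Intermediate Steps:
(-135344 + P)*(-305442 + (56/(-155))*(-252 + 286)) = (-135344 - 262577)*(-305442 + (56/(-155))*(-252 + 286)) = -397921*(-305442 + (56*(-1/155))*34) = -397921*(-305442 - 56/155*34) = -397921*(-305442 - 1904/155) = -397921*(-47345414/155) = 18839734484294/155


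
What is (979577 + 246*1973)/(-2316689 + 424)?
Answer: -292987/463253 ≈ -0.63246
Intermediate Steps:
(979577 + 246*1973)/(-2316689 + 424) = (979577 + 485358)/(-2316265) = 1464935*(-1/2316265) = -292987/463253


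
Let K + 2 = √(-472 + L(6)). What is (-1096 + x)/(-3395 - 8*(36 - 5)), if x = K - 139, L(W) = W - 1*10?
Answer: 1237/3643 - 2*I*√119/3643 ≈ 0.33956 - 0.0059889*I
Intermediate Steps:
L(W) = -10 + W (L(W) = W - 10 = -10 + W)
K = -2 + 2*I*√119 (K = -2 + √(-472 + (-10 + 6)) = -2 + √(-472 - 4) = -2 + √(-476) = -2 + 2*I*√119 ≈ -2.0 + 21.817*I)
x = -141 + 2*I*√119 (x = (-2 + 2*I*√119) - 139 = -141 + 2*I*√119 ≈ -141.0 + 21.817*I)
(-1096 + x)/(-3395 - 8*(36 - 5)) = (-1096 + (-141 + 2*I*√119))/(-3395 - 8*(36 - 5)) = (-1237 + 2*I*√119)/(-3395 - 8*31) = (-1237 + 2*I*√119)/(-3395 - 248) = (-1237 + 2*I*√119)/(-3643) = (-1237 + 2*I*√119)*(-1/3643) = 1237/3643 - 2*I*√119/3643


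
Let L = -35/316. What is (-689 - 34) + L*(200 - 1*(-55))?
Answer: -237393/316 ≈ -751.24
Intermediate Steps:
L = -35/316 (L = -35*1/316 = -35/316 ≈ -0.11076)
(-689 - 34) + L*(200 - 1*(-55)) = (-689 - 34) - 35*(200 - 1*(-55))/316 = -723 - 35*(200 + 55)/316 = -723 - 35/316*255 = -723 - 8925/316 = -237393/316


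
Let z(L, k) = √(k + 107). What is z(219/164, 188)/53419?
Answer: √295/53419 ≈ 0.00032153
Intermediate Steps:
z(L, k) = √(107 + k)
z(219/164, 188)/53419 = √(107 + 188)/53419 = √295*(1/53419) = √295/53419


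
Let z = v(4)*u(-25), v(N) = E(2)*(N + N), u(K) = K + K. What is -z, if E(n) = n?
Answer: 800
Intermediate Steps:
u(K) = 2*K
v(N) = 4*N (v(N) = 2*(N + N) = 2*(2*N) = 4*N)
z = -800 (z = (4*4)*(2*(-25)) = 16*(-50) = -800)
-z = -1*(-800) = 800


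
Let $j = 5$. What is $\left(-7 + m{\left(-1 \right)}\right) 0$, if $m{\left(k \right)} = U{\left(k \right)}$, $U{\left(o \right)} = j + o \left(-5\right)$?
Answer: $0$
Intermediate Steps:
$U{\left(o \right)} = 5 - 5 o$ ($U{\left(o \right)} = 5 + o \left(-5\right) = 5 - 5 o$)
$m{\left(k \right)} = 5 - 5 k$
$\left(-7 + m{\left(-1 \right)}\right) 0 = \left(-7 + \left(5 - -5\right)\right) 0 = \left(-7 + \left(5 + 5\right)\right) 0 = \left(-7 + 10\right) 0 = 3 \cdot 0 = 0$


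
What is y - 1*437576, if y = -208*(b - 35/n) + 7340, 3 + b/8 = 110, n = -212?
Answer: -32240872/53 ≈ -6.0832e+5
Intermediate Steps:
b = 856 (b = -24 + 8*110 = -24 + 880 = 856)
y = -9049344/53 (y = -208*(856 - 35/(-212)) + 7340 = -208*(856 - 35*(-1/212)) + 7340 = -208*(856 + 35/212) + 7340 = -208*181507/212 + 7340 = -9438364/53 + 7340 = -9049344/53 ≈ -1.7074e+5)
y - 1*437576 = -9049344/53 - 1*437576 = -9049344/53 - 437576 = -32240872/53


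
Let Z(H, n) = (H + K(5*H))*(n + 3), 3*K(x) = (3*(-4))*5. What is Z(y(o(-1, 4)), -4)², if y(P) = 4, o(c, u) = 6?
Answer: 256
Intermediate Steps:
K(x) = -20 (K(x) = ((3*(-4))*5)/3 = (-12*5)/3 = (⅓)*(-60) = -20)
Z(H, n) = (-20 + H)*(3 + n) (Z(H, n) = (H - 20)*(n + 3) = (-20 + H)*(3 + n))
Z(y(o(-1, 4)), -4)² = (-60 - 20*(-4) + 3*4 + 4*(-4))² = (-60 + 80 + 12 - 16)² = 16² = 256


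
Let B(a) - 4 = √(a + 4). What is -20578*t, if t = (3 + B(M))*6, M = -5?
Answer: -864276 - 123468*I ≈ -8.6428e+5 - 1.2347e+5*I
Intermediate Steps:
B(a) = 4 + √(4 + a) (B(a) = 4 + √(a + 4) = 4 + √(4 + a))
t = 42 + 6*I (t = (3 + (4 + √(4 - 5)))*6 = (3 + (4 + √(-1)))*6 = (3 + (4 + I))*6 = (7 + I)*6 = 42 + 6*I ≈ 42.0 + 6.0*I)
-20578*t = -20578*(42 + 6*I) = -864276 - 123468*I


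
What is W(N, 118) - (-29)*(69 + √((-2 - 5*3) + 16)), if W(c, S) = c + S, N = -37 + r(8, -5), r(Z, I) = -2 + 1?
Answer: 2081 + 29*I ≈ 2081.0 + 29.0*I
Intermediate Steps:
r(Z, I) = -1
N = -38 (N = -37 - 1 = -38)
W(c, S) = S + c
W(N, 118) - (-29)*(69 + √((-2 - 5*3) + 16)) = (118 - 38) - (-29)*(69 + √((-2 - 5*3) + 16)) = 80 - (-29)*(69 + √((-2 - 15) + 16)) = 80 - (-29)*(69 + √(-17 + 16)) = 80 - (-29)*(69 + √(-1)) = 80 - (-29)*(69 + I) = 80 - (-2001 - 29*I) = 80 + (2001 + 29*I) = 2081 + 29*I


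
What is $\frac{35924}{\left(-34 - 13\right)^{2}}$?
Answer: $\frac{35924}{2209} \approx 16.263$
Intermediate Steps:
$\frac{35924}{\left(-34 - 13\right)^{2}} = \frac{35924}{\left(-47\right)^{2}} = \frac{35924}{2209}$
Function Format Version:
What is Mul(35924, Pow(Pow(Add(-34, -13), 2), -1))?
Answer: Rational(35924, 2209) ≈ 16.263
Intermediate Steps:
Mul(35924, Pow(Pow(Add(-34, -13), 2), -1)) = Mul(35924, Pow(Pow(-47, 2), -1)) = Mul(35924, Pow(2209, -1)) = Mul(35924, Rational(1, 2209)) = Rational(35924, 2209)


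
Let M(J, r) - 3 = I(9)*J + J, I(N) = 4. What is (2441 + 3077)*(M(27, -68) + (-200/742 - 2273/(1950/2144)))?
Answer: -4713358761868/361725 ≈ -1.3030e+7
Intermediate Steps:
M(J, r) = 3 + 5*J (M(J, r) = 3 + (4*J + J) = 3 + 5*J)
(2441 + 3077)*(M(27, -68) + (-200/742 - 2273/(1950/2144))) = (2441 + 3077)*((3 + 5*27) + (-200/742 - 2273/(1950/2144))) = 5518*((3 + 135) + (-200*1/742 - 2273/(1950*(1/2144)))) = 5518*(138 + (-100/371 - 2273/975/1072)) = 5518*(138 + (-100/371 - 2273*1072/975)) = 5518*(138 + (-100/371 - 2436656/975)) = 5518*(138 - 904096876/361725) = 5518*(-854178826/361725) = -4713358761868/361725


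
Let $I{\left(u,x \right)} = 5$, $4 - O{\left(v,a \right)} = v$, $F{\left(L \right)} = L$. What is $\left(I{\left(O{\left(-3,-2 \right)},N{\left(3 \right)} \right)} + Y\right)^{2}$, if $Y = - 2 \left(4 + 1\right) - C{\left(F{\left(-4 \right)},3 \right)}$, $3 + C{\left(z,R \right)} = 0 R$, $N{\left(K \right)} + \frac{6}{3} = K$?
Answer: $4$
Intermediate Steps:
$O{\left(v,a \right)} = 4 - v$
$N{\left(K \right)} = -2 + K$
$C{\left(z,R \right)} = -3$ ($C{\left(z,R \right)} = -3 + 0 R = -3 + 0 = -3$)
$Y = -7$ ($Y = - 2 \left(4 + 1\right) - -3 = \left(-2\right) 5 + 3 = -10 + 3 = -7$)
$\left(I{\left(O{\left(-3,-2 \right)},N{\left(3 \right)} \right)} + Y\right)^{2} = \left(5 - 7\right)^{2} = \left(-2\right)^{2} = 4$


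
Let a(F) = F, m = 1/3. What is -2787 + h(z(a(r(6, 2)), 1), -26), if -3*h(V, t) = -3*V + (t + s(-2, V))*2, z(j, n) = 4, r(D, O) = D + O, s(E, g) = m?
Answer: -24893/9 ≈ -2765.9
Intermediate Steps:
m = ⅓ ≈ 0.33333
s(E, g) = ⅓
h(V, t) = -2/9 + V - 2*t/3 (h(V, t) = -(-3*V + (t + ⅓)*2)/3 = -(-3*V + (⅓ + t)*2)/3 = -(-3*V + (⅔ + 2*t))/3 = -(⅔ - 3*V + 2*t)/3 = -2/9 + V - 2*t/3)
-2787 + h(z(a(r(6, 2)), 1), -26) = -2787 + (-2/9 + 4 - ⅔*(-26)) = -2787 + (-2/9 + 4 + 52/3) = -2787 + 190/9 = -24893/9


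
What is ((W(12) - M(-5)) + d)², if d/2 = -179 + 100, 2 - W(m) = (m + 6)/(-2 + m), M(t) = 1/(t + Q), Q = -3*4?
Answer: 179774464/7225 ≈ 24882.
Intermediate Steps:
Q = -12
M(t) = 1/(-12 + t) (M(t) = 1/(t - 12) = 1/(-12 + t))
W(m) = 2 - (6 + m)/(-2 + m) (W(m) = 2 - (m + 6)/(-2 + m) = 2 - (6 + m)/(-2 + m))
d = -158 (d = 2*(-179 + 100) = 2*(-79) = -158)
((W(12) - M(-5)) + d)² = (((-10 + 12)/(-2 + 12) - 1/(-12 - 5)) - 158)² = ((2/10 - 1/(-17)) - 158)² = (((⅒)*2 - 1*(-1/17)) - 158)² = ((⅕ + 1/17) - 158)² = (22/85 - 158)² = (-13408/85)² = 179774464/7225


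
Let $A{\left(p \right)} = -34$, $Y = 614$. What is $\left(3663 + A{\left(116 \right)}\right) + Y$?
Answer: $4243$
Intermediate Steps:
$\left(3663 + A{\left(116 \right)}\right) + Y = \left(3663 - 34\right) + 614 = 3629 + 614 = 4243$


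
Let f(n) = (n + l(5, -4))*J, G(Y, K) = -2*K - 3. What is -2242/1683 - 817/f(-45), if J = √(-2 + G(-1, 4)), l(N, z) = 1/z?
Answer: -2242/1683 - 3268*I*√13/2353 ≈ -1.3321 - 5.0076*I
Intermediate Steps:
G(Y, K) = -3 - 2*K
J = I*√13 (J = √(-2 + (-3 - 2*4)) = √(-2 + (-3 - 8)) = √(-2 - 11) = √(-13) = I*√13 ≈ 3.6056*I)
f(n) = I*√13*(-¼ + n) (f(n) = (n + 1/(-4))*(I*√13) = (n - ¼)*(I*√13) = (-¼ + n)*(I*√13) = I*√13*(-¼ + n))
-2242/1683 - 817/f(-45) = -2242/1683 - 817*(-I*√13/(13*(-¼ - 45))) = -2242*1/1683 - 817*4*I*√13/2353 = -2242/1683 - 817*4*I*√13/2353 = -2242/1683 - 3268*I*√13/2353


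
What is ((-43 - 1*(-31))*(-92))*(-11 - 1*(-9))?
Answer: -2208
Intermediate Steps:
((-43 - 1*(-31))*(-92))*(-11 - 1*(-9)) = ((-43 + 31)*(-92))*(-11 + 9) = -12*(-92)*(-2) = 1104*(-2) = -2208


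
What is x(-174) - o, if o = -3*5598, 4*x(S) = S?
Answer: 33501/2 ≈ 16751.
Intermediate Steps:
x(S) = S/4
o = -16794 (o = -1*16794 = -16794)
x(-174) - o = (¼)*(-174) - 1*(-16794) = -87/2 + 16794 = 33501/2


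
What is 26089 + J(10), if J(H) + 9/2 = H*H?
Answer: 52369/2 ≈ 26185.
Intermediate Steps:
J(H) = -9/2 + H² (J(H) = -9/2 + H*H = -9/2 + H²)
26089 + J(10) = 26089 + (-9/2 + 10²) = 26089 + (-9/2 + 100) = 26089 + 191/2 = 52369/2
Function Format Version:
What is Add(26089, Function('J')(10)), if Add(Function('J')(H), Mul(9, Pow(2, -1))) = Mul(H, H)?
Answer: Rational(52369, 2) ≈ 26185.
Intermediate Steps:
Function('J')(H) = Add(Rational(-9, 2), Pow(H, 2)) (Function('J')(H) = Add(Rational(-9, 2), Mul(H, H)) = Add(Rational(-9, 2), Pow(H, 2)))
Add(26089, Function('J')(10)) = Add(26089, Add(Rational(-9, 2), Pow(10, 2))) = Add(26089, Add(Rational(-9, 2), 100)) = Add(26089, Rational(191, 2)) = Rational(52369, 2)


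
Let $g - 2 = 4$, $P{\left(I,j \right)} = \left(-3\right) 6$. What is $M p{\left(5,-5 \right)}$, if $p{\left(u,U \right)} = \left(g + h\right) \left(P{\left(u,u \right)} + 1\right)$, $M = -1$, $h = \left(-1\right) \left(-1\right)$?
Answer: $119$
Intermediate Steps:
$h = 1$
$P{\left(I,j \right)} = -18$
$g = 6$ ($g = 2 + 4 = 6$)
$p{\left(u,U \right)} = -119$ ($p{\left(u,U \right)} = \left(6 + 1\right) \left(-18 + 1\right) = 7 \left(-17\right) = -119$)
$M p{\left(5,-5 \right)} = \left(-1\right) \left(-119\right) = 119$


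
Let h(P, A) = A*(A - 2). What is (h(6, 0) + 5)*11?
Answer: 55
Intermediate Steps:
h(P, A) = A*(-2 + A)
(h(6, 0) + 5)*11 = (0*(-2 + 0) + 5)*11 = (0*(-2) + 5)*11 = (0 + 5)*11 = 5*11 = 55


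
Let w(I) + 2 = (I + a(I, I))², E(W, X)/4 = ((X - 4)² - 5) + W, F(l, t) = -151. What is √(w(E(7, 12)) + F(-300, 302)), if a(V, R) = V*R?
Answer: 3*√543822383 ≈ 69960.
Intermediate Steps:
a(V, R) = R*V
E(W, X) = -20 + 4*W + 4*(-4 + X)² (E(W, X) = 4*(((X - 4)² - 5) + W) = 4*(((-4 + X)² - 5) + W) = 4*((-5 + (-4 + X)²) + W) = 4*(-5 + W + (-4 + X)²) = -20 + 4*W + 4*(-4 + X)²)
w(I) = -2 + (I + I²)² (w(I) = -2 + (I + I*I)² = -2 + (I + I²)²)
√(w(E(7, 12)) + F(-300, 302)) = √((-2 + (-20 + 4*7 + 4*(-4 + 12)²)²*(1 + (-20 + 4*7 + 4*(-4 + 12)²))²) - 151) = √((-2 + (-20 + 28 + 4*8²)²*(1 + (-20 + 28 + 4*8²))²) - 151) = √((-2 + (-20 + 28 + 4*64)²*(1 + (-20 + 28 + 4*64))²) - 151) = √((-2 + (-20 + 28 + 256)²*(1 + (-20 + 28 + 256))²) - 151) = √((-2 + 264²*(1 + 264)²) - 151) = √((-2 + 69696*265²) - 151) = √((-2 + 69696*70225) - 151) = √((-2 + 4894401600) - 151) = √(4894401598 - 151) = √4894401447 = 3*√543822383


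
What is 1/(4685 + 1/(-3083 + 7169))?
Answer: 4086/19142911 ≈ 0.00021345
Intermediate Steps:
1/(4685 + 1/(-3083 + 7169)) = 1/(4685 + 1/4086) = 1/(19142911/4086) = 4086/19142911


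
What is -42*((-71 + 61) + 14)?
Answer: -168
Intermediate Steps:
-42*((-71 + 61) + 14) = -42*(-10 + 14) = -42*4 = -168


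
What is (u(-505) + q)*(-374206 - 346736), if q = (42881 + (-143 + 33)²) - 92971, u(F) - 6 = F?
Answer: 27748336638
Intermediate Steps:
u(F) = 6 + F
q = -37990 (q = (42881 + (-110)²) - 92971 = (42881 + 12100) - 92971 = 54981 - 92971 = -37990)
(u(-505) + q)*(-374206 - 346736) = ((6 - 505) - 37990)*(-374206 - 346736) = (-499 - 37990)*(-720942) = -38489*(-720942) = 27748336638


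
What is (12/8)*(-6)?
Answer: -9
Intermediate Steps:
(12/8)*(-6) = (12*(⅛))*(-6) = (3/2)*(-6) = -9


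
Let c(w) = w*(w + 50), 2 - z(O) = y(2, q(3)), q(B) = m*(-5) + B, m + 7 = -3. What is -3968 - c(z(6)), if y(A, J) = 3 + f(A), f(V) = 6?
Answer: -3667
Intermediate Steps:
m = -10 (m = -7 - 3 = -10)
q(B) = 50 + B (q(B) = -10*(-5) + B = 50 + B)
y(A, J) = 9 (y(A, J) = 3 + 6 = 9)
z(O) = -7 (z(O) = 2 - 1*9 = 2 - 9 = -7)
c(w) = w*(50 + w)
-3968 - c(z(6)) = -3968 - (-7)*(50 - 7) = -3968 - (-7)*43 = -3968 - 1*(-301) = -3968 + 301 = -3667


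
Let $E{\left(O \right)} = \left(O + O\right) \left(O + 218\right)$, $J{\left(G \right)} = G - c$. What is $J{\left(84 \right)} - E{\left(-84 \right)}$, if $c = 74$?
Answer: $22522$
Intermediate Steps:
$J{\left(G \right)} = -74 + G$ ($J{\left(G \right)} = G - 74 = -74 + G$)
$E{\left(O \right)} = 2 O \left(218 + O\right)$
$J{\left(84 \right)} - E{\left(-84 \right)} = \left(-74 + 84\right) - 2 \left(-84\right) \left(218 - 84\right) = 10 - 2 \left(-84\right) 134 = 10 - -22512 = 10 + 22512 = 22522$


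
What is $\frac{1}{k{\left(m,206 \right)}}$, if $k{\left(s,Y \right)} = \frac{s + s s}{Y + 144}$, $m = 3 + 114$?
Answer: $\frac{175}{6903} \approx 0.025351$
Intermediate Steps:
$m = 117$
$k{\left(s,Y \right)} = \frac{s + s^{2}}{144 + Y}$
$\frac{1}{k{\left(m,206 \right)}} = \frac{1}{117 \frac{1}{144 + 206} \left(1 + 117\right)} = \frac{1}{117 \cdot \frac{1}{350} \cdot 118} = \frac{1}{\frac{6903}{175}} = \frac{175}{6903}$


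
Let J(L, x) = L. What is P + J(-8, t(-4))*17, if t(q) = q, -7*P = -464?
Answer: -488/7 ≈ -69.714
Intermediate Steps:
P = 464/7 (P = -⅐*(-464) = 464/7 ≈ 66.286)
P + J(-8, t(-4))*17 = 464/7 - 8*17 = 464/7 - 136 = -488/7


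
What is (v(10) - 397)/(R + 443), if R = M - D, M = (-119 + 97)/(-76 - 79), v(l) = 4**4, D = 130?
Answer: -7285/16179 ≈ -0.45027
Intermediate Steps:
v(l) = 256
M = 22/155 (M = -22/(-155) = -22*(-1/155) = 22/155 ≈ 0.14194)
R = -20128/155 (R = 22/155 - 1*130 = 22/155 - 130 = -20128/155 ≈ -129.86)
(v(10) - 397)/(R + 443) = (256 - 397)/(-20128/155 + 443) = -141/48537/155 = -141*155/48537 = -7285/16179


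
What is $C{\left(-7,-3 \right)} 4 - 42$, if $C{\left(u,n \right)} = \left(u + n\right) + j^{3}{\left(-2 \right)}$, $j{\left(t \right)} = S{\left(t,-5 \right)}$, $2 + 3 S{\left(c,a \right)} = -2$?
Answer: $- \frac{2470}{27} \approx -91.481$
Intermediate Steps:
$S{\left(c,a \right)} = - \frac{4}{3}$ ($S{\left(c,a \right)} = - \frac{2}{3} + \frac{1}{3} \left(-2\right) = - \frac{2}{3} - \frac{2}{3} = - \frac{4}{3}$)
$j{\left(t \right)} = - \frac{4}{3}$
$C{\left(u,n \right)} = - \frac{64}{27} + n + u$ ($C{\left(u,n \right)} = \left(u + n\right) + \left(- \frac{4}{3}\right)^{3} = \left(n + u\right) - \frac{64}{27} = - \frac{64}{27} + n + u$)
$C{\left(-7,-3 \right)} 4 - 42 = \left(- \frac{64}{27} - 3 - 7\right) 4 - 42 = \left(- \frac{334}{27}\right) 4 - 42 = - \frac{1336}{27} - 42 = - \frac{2470}{27}$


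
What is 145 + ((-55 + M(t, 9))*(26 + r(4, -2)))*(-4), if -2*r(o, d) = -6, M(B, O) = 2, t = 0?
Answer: 6293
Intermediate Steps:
r(o, d) = 3 (r(o, d) = -½*(-6) = 3)
145 + ((-55 + M(t, 9))*(26 + r(4, -2)))*(-4) = 145 + ((-55 + 2)*(26 + 3))*(-4) = 145 - 53*29*(-4) = 145 - 1537*(-4) = 145 + 6148 = 6293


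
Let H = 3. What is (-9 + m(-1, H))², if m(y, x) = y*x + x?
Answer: 81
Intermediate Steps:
m(y, x) = x + x*y (m(y, x) = x*y + x = x + x*y)
(-9 + m(-1, H))² = (-9 + 3*(1 - 1))² = (-9 + 3*0)² = (-9 + 0)² = (-9)² = 81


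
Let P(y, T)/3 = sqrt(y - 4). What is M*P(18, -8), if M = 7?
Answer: 21*sqrt(14) ≈ 78.575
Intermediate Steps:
P(y, T) = 3*sqrt(-4 + y) (P(y, T) = 3*sqrt(y - 4) = 3*sqrt(-4 + y))
M*P(18, -8) = 7*(3*sqrt(-4 + 18)) = 7*(3*sqrt(14)) = 21*sqrt(14)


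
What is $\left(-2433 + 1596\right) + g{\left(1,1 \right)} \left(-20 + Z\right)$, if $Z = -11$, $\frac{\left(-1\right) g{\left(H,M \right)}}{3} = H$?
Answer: $-744$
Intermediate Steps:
$g{\left(H,M \right)} = - 3 H$
$\left(-2433 + 1596\right) + g{\left(1,1 \right)} \left(-20 + Z\right) = \left(-2433 + 1596\right) + \left(-3\right) 1 \left(-20 - 11\right) = -837 - -93 = -837 + 93 = -744$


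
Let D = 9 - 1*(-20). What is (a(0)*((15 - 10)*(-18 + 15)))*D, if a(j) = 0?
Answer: 0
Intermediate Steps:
D = 29 (D = 9 + 20 = 29)
(a(0)*((15 - 10)*(-18 + 15)))*D = (0*((15 - 10)*(-18 + 15)))*29 = (0*(5*(-3)))*29 = (0*(-15))*29 = 0*29 = 0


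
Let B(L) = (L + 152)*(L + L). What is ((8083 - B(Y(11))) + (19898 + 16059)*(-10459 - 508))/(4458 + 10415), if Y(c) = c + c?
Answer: -394339992/14873 ≈ -26514.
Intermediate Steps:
Y(c) = 2*c
B(L) = 2*L*(152 + L) (B(L) = (152 + L)*(2*L) = 2*L*(152 + L))
((8083 - B(Y(11))) + (19898 + 16059)*(-10459 - 508))/(4458 + 10415) = ((8083 - 2*2*11*(152 + 2*11)) + (19898 + 16059)*(-10459 - 508))/(4458 + 10415) = ((8083 - 2*22*(152 + 22)) + 35957*(-10967))/14873 = ((8083 - 2*22*174) - 394340419)*(1/14873) = ((8083 - 1*7656) - 394340419)*(1/14873) = ((8083 - 7656) - 394340419)*(1/14873) = (427 - 394340419)*(1/14873) = -394339992*1/14873 = -394339992/14873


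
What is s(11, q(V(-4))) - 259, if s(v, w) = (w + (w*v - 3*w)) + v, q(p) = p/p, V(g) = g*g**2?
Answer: -239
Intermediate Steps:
V(g) = g**3
q(p) = 1
s(v, w) = v - 2*w + v*w (s(v, w) = (w + (v*w - 3*w)) + v = (w + (-3*w + v*w)) + v = (-2*w + v*w) + v = v - 2*w + v*w)
s(11, q(V(-4))) - 259 = (11 - 2*1 + 11*1) - 259 = (11 - 2 + 11) - 259 = 20 - 259 = -239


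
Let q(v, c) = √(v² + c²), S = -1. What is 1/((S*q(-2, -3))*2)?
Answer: -√13/26 ≈ -0.13867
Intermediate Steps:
q(v, c) = √(c² + v²)
1/((S*q(-2, -3))*2) = 1/(-√((-3)² + (-2)²)*2) = 1/(-√(9 + 4)*2) = 1/(-√13*2) = 1/(-2*√13) = -√13/26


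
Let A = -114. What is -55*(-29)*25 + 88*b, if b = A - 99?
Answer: 21131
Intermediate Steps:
b = -213 (b = -114 - 99 = -213)
-55*(-29)*25 + 88*b = -55*(-29)*25 + 88*(-213) = 1595*25 - 18744 = 39875 - 18744 = 21131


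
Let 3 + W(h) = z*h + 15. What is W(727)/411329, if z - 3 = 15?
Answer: 354/11117 ≈ 0.031843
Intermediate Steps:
z = 18 (z = 3 + 15 = 18)
W(h) = 12 + 18*h (W(h) = -3 + (18*h + 15) = -3 + (15 + 18*h) = 12 + 18*h)
W(727)/411329 = (12 + 18*727)/411329 = (12 + 13086)*(1/411329) = 13098*(1/411329) = 354/11117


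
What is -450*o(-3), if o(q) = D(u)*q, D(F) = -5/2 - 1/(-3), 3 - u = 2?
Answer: -2925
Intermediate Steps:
u = 1 (u = 3 - 1*2 = 3 - 2 = 1)
D(F) = -13/6 (D(F) = -5*½ - 1*(-⅓) = -5/2 + ⅓ = -13/6)
o(q) = -13*q/6
-450*o(-3) = -(-975)*(-3) = -450*13/2 = -2925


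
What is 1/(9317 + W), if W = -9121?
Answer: 1/196 ≈ 0.0051020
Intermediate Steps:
1/(9317 + W) = 1/(9317 - 9121) = 1/196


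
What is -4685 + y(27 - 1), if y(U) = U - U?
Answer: -4685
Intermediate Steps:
y(U) = 0
-4685 + y(27 - 1) = -4685 + 0 = -4685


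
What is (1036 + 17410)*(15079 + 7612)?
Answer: 418558186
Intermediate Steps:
(1036 + 17410)*(15079 + 7612) = 18446*22691 = 418558186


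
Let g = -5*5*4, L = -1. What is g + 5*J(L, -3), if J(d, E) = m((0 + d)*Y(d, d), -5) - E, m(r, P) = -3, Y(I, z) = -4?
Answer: -100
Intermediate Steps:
J(d, E) = -3 - E
g = -100 (g = -25*4 = -100)
g + 5*J(L, -3) = -100 + 5*(-3 - 1*(-3)) = -100 + 5*(-3 + 3) = -100 + 5*0 = -100 + 0 = -100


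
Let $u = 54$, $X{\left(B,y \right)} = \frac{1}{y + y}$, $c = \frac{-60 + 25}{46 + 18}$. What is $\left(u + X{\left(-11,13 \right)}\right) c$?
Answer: $- \frac{49175}{1664} \approx -29.552$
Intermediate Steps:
$c = - \frac{35}{64} \approx -0.54688$
$X{\left(B,y \right)} = \frac{1}{2 y}$
$\left(u + X{\left(-11,13 \right)}\right) c = \left(54 + \frac{1}{2 \cdot 13}\right) \left(- \frac{35}{64}\right) = \left(54 + \frac{1}{2} \cdot \frac{1}{13}\right) \left(- \frac{35}{64}\right) = \left(54 + \frac{1}{26}\right) \left(- \frac{35}{64}\right) = \frac{1405}{26} \left(- \frac{35}{64}\right) = - \frac{49175}{1664}$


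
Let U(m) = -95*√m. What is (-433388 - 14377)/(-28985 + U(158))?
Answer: 519138741/33548171 - 1701507*√158/33548171 ≈ 14.837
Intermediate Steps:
(-433388 - 14377)/(-28985 + U(158)) = (-433388 - 14377)/(-28985 - 95*√158) = -447765/(-28985 - 95*√158)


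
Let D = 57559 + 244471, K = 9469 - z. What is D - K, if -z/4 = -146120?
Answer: 877041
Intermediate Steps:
z = 584480 (z = -4*(-146120) = 584480)
K = -575011 (K = 9469 - 1*584480 = 9469 - 584480 = -575011)
D = 302030
D - K = 302030 - 1*(-575011) = 302030 + 575011 = 877041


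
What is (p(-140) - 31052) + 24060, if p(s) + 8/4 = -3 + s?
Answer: -7137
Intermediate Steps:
p(s) = -5 + s (p(s) = -2 + (-3 + s) = -5 + s)
(p(-140) - 31052) + 24060 = ((-5 - 140) - 31052) + 24060 = (-145 - 31052) + 24060 = -31197 + 24060 = -7137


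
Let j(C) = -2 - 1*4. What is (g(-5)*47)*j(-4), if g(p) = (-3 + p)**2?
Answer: -18048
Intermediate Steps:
j(C) = -6 (j(C) = -2 - 4 = -6)
(g(-5)*47)*j(-4) = ((-3 - 5)**2*47)*(-6) = ((-8)**2*47)*(-6) = (64*47)*(-6) = 3008*(-6) = -18048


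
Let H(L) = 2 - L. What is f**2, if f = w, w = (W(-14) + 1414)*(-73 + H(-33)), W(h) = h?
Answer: 2830240000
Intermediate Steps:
w = -53200 (w = (-14 + 1414)*(-73 + (2 - 1*(-33))) = 1400*(-73 + (2 + 33)) = 1400*(-73 + 35) = 1400*(-38) = -53200)
f = -53200
f**2 = (-53200)**2 = 2830240000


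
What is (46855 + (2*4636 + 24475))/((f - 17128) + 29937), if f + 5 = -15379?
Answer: -80602/2575 ≈ -31.302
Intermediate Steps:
f = -15384 (f = -5 - 15379 = -15384)
(46855 + (2*4636 + 24475))/((f - 17128) + 29937) = (46855 + (2*4636 + 24475))/((-15384 - 17128) + 29937) = (46855 + (9272 + 24475))/(-32512 + 29937) = (46855 + 33747)/(-2575) = 80602*(-1/2575) = -80602/2575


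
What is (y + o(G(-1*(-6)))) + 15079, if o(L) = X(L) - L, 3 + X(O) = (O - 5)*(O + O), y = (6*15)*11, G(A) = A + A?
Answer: 16222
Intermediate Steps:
G(A) = 2*A
y = 990 (y = 90*11 = 990)
X(O) = -3 + 2*O*(-5 + O) (X(O) = -3 + (O - 5)*(O + O) = -3 + (-5 + O)*(2*O) = -3 + 2*O*(-5 + O))
o(L) = -3 - 11*L + 2*L**2 (o(L) = (-3 - 10*L + 2*L**2) - L = -3 - 11*L + 2*L**2)
(y + o(G(-1*(-6)))) + 15079 = (990 + (-3 - 22*(-1*(-6)) + 2*(2*(-1*(-6)))**2)) + 15079 = (990 + (-3 - 22*6 + 2*(2*6)**2)) + 15079 = (990 + (-3 - 11*12 + 2*12**2)) + 15079 = (990 + (-3 - 132 + 2*144)) + 15079 = (990 + (-3 - 132 + 288)) + 15079 = (990 + 153) + 15079 = 1143 + 15079 = 16222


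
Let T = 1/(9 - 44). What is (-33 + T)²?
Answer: 1336336/1225 ≈ 1090.9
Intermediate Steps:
T = -1/35 (T = 1/(-35) = -1/35 ≈ -0.028571)
(-33 + T)² = (-33 - 1/35)² = (-1156/35)² = 1336336/1225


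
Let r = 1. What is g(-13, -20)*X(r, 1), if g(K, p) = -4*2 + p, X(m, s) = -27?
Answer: 756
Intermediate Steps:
g(K, p) = -8 + p
g(-13, -20)*X(r, 1) = (-8 - 20)*(-27) = -28*(-27) = 756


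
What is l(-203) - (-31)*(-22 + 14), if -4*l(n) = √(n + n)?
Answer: -248 - I*√406/4 ≈ -248.0 - 5.0374*I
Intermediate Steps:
l(n) = -√2*√n/4 (l(n) = -√(n + n)/4 = -√2*√n/4)
l(-203) - (-31)*(-22 + 14) = -√2*√(-203)/4 - (-31)*(-22 + 14) = -√2*I*√203/4 - (-31)*(-8) = -I*√406/4 - 1*248 = -I*√406/4 - 248 = -248 - I*√406/4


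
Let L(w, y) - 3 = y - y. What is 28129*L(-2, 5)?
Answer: 84387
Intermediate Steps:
L(w, y) = 3 (L(w, y) = 3 + (y - y) = 3 + 0 = 3)
28129*L(-2, 5) = 28129*3 = 84387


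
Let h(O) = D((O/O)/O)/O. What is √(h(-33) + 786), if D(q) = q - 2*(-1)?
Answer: √855889/33 ≈ 28.035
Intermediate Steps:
D(q) = 2 + q (D(q) = q + 2 = 2 + q)
h(O) = (2 + 1/O)/O (h(O) = (2 + (O/O)/O)/O = (2 + 1/O)/O)
√(h(-33) + 786) = √((1 + 2*(-33))/(-33)² + 786) = √((1 - 66)/1089 + 786) = √((1/1089)*(-65) + 786) = √(-65/1089 + 786) = √(855889/1089) = √855889/33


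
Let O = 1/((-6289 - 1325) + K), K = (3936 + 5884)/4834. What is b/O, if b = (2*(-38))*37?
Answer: 51735535936/2417 ≈ 2.1405e+7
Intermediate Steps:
K = 4910/2417 (K = 9820*(1/4834) = 4910/2417 ≈ 2.0314)
b = -2812 (b = -76*37 = -2812)
O = -2417/18398128 (O = 1/((-6289 - 1325) + 4910/2417) = 1/(-7614 + 4910/2417) = 1/(-18398128/2417) = -2417/18398128 ≈ -0.00013137)
b/O = -2812/(-2417/18398128) = -2812*(-18398128/2417) = 51735535936/2417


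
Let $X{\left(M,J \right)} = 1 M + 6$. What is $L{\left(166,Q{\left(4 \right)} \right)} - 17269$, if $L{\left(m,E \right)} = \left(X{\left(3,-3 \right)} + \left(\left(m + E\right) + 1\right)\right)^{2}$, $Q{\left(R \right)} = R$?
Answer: $15131$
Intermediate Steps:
$X{\left(M,J \right)} = 6 + M$ ($X{\left(M,J \right)} = M + 6 = 6 + M$)
$L{\left(m,E \right)} = \left(10 + E + m\right)^{2}$ ($L{\left(m,E \right)} = \left(\left(6 + 3\right) + \left(\left(m + E\right) + 1\right)\right)^{2} = \left(9 + \left(\left(E + m\right) + 1\right)\right)^{2} = \left(9 + \left(1 + E + m\right)\right)^{2} = \left(10 + E + m\right)^{2}$)
$L{\left(166,Q{\left(4 \right)} \right)} - 17269 = \left(10 + 4 + 166\right)^{2} - 17269 = 180^{2} - 17269 = 32400 - 17269 = 15131$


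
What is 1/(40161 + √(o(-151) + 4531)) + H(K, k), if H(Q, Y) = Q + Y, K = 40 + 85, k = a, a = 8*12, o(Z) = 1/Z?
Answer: 17941379450074/81182703297 - 2*√2869755/81182703297 ≈ 221.00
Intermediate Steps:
a = 96
k = 96
K = 125
1/(40161 + √(o(-151) + 4531)) + H(K, k) = 1/(40161 + √(1/(-151) + 4531)) + (125 + 96) = 1/(40161 + √(-1/151 + 4531)) + 221 = 1/(40161 + √(684180/151)) + 221 = 1/(40161 + 6*√2869755/151) + 221 = 221 + 1/(40161 + 6*√2869755/151)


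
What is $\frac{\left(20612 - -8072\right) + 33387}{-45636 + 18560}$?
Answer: $- \frac{62071}{27076} \approx -2.2925$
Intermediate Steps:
$\frac{\left(20612 - -8072\right) + 33387}{-45636 + 18560} = \frac{\left(20612 + 8072\right) + 33387}{-27076} = \left(28684 + 33387\right) \left(- \frac{1}{27076}\right) = 62071 \left(- \frac{1}{27076}\right) = - \frac{62071}{27076}$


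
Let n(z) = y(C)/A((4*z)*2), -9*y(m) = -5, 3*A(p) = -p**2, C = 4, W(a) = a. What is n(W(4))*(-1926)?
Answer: 1605/512 ≈ 3.1348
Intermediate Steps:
A(p) = -p**2/3 (A(p) = (-p**2)/3 = -p**2/3)
y(m) = 5/9 (y(m) = -1/9*(-5) = 5/9)
n(z) = -5/(192*z**2) (n(z) = 5/(9*((-64*z**2/3))) = 5*(-3/(64*z**2))/9 = -5/(192*z**2))
n(W(4))*(-1926) = -5/192/4**2*(-1926) = -5/192*1/16*(-1926) = -5/3072*(-1926) = 1605/512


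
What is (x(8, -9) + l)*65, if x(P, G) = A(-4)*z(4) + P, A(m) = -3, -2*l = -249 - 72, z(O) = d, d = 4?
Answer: 20345/2 ≈ 10173.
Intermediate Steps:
z(O) = 4
l = 321/2 (l = -(-249 - 72)/2 = -1/2*(-321) = 321/2 ≈ 160.50)
x(P, G) = -12 + P (x(P, G) = -3*4 + P = -12 + P)
(x(8, -9) + l)*65 = ((-12 + 8) + 321/2)*65 = (-4 + 321/2)*65 = (313/2)*65 = 20345/2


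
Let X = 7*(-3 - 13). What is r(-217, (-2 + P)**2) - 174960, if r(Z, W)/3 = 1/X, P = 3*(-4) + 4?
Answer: -19595523/112 ≈ -1.7496e+5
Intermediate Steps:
P = -8 (P = -12 + 4 = -8)
X = -112 (X = 7*(-16) = -112)
r(Z, W) = -3/112 (r(Z, W) = 3/(-112) = 3*(-1/112) = -3/112)
r(-217, (-2 + P)**2) - 174960 = -3/112 - 174960 = -19595523/112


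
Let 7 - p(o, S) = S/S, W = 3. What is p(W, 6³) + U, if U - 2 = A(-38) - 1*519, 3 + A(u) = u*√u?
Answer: -514 - 38*I*√38 ≈ -514.0 - 234.25*I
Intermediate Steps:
p(o, S) = 6 (p(o, S) = 7 - S/S = 7 - 1*1 = 7 - 1 = 6)
A(u) = -3 + u^(3/2) (A(u) = -3 + u*√u = -3 + u^(3/2))
U = -520 - 38*I*√38 (U = 2 + ((-3 + (-38)^(3/2)) - 1*519) = 2 + ((-3 - 38*I*√38) - 519) = 2 + (-522 - 38*I*√38) = -520 - 38*I*√38 ≈ -520.0 - 234.25*I)
p(W, 6³) + U = 6 + (-520 - 38*I*√38) = -514 - 38*I*√38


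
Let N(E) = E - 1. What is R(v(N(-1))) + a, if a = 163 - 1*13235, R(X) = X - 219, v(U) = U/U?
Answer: -13290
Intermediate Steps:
N(E) = -1 + E
v(U) = 1
R(X) = -219 + X
a = -13072 (a = 163 - 13235 = -13072)
R(v(N(-1))) + a = (-219 + 1) - 13072 = -218 - 13072 = -13290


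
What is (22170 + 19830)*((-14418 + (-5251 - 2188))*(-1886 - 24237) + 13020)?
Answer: 23981304102000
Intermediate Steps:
(22170 + 19830)*((-14418 + (-5251 - 2188))*(-1886 - 24237) + 13020) = 42000*((-14418 - 7439)*(-26123) + 13020) = 42000*(-21857*(-26123) + 13020) = 42000*(570970411 + 13020) = 42000*570983431 = 23981304102000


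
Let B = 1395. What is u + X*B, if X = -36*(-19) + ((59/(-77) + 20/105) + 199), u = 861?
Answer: 13550271/11 ≈ 1.2318e+6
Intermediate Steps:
X = 29120/33 (X = 684 + ((59*(-1/77) + 20*(1/105)) + 199) = 684 + ((-59/77 + 4/21) + 199) = 684 + (-19/33 + 199) = 684 + 6548/33 = 29120/33 ≈ 882.42)
u + X*B = 861 + (29120/33)*1395 = 861 + 13540800/11 = 13550271/11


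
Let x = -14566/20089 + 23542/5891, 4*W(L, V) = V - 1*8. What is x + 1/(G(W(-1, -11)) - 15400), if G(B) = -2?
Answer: 5962410662365/1822738893198 ≈ 3.2711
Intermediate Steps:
W(L, V) = -2 + V/4 (W(L, V) = (V - 1*8)/4 = (V - 8)/4 = (-8 + V)/4 = -2 + V/4)
x = 387126932/118344299 (x = -14566*1/20089 + 23542*(1/5891) = -14566/20089 + 23542/5891 = 387126932/118344299 ≈ 3.2712)
x + 1/(G(W(-1, -11)) - 15400) = 387126932/118344299 + 1/(-2 - 15400) = 387126932/118344299 + 1/(-15402) = 387126932/118344299 - 1/15402 = 5962410662365/1822738893198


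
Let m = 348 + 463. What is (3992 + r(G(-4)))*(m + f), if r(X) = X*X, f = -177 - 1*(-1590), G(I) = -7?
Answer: 8987184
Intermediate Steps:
m = 811
f = 1413 (f = -177 + 1590 = 1413)
r(X) = X²
(3992 + r(G(-4)))*(m + f) = (3992 + (-7)²)*(811 + 1413) = (3992 + 49)*2224 = 4041*2224 = 8987184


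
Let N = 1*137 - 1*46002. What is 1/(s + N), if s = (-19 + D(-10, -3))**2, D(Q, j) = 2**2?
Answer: -1/45640 ≈ -2.1911e-5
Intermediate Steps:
D(Q, j) = 4
s = 225 (s = (-19 + 4)**2 = (-15)**2 = 225)
N = -45865 (N = 137 - 46002 = -45865)
1/(s + N) = 1/(225 - 45865) = 1/(-45640) = -1/45640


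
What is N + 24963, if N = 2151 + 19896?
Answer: 47010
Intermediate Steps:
N = 22047
N + 24963 = 22047 + 24963 = 47010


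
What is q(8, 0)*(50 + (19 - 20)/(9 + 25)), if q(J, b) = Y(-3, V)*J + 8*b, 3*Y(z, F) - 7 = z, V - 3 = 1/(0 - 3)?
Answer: 27184/51 ≈ 533.02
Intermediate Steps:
V = 8/3 (V = 3 + 1/(0 - 3) = 3 + 1/(-3) = 3 - ⅓ = 8/3 ≈ 2.6667)
Y(z, F) = 7/3 + z/3
q(J, b) = 8*b + 4*J/3 (q(J, b) = (7/3 + (⅓)*(-3))*J + 8*b = (7/3 - 1)*J + 8*b = 4*J/3 + 8*b = 8*b + 4*J/3)
q(8, 0)*(50 + (19 - 20)/(9 + 25)) = (8*0 + (4/3)*8)*(50 + (19 - 20)/(9 + 25)) = (0 + 32/3)*(50 - 1/34) = 32*(50 - 1*1/34)/3 = 32*(50 - 1/34)/3 = (32/3)*(1699/34) = 27184/51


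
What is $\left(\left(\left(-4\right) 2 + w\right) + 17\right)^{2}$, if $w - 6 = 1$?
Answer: $256$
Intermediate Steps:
$w = 7$ ($w = 6 + 1 = 7$)
$\left(\left(\left(-4\right) 2 + w\right) + 17\right)^{2} = \left(\left(\left(-4\right) 2 + 7\right) + 17\right)^{2} = \left(\left(-8 + 7\right) + 17\right)^{2} = \left(-1 + 17\right)^{2} = 16^{2} = 256$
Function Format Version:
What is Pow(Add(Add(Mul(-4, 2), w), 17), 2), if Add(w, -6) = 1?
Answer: 256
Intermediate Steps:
w = 7 (w = Add(6, 1) = 7)
Pow(Add(Add(Mul(-4, 2), w), 17), 2) = Pow(Add(Add(Mul(-4, 2), 7), 17), 2) = Pow(Add(Add(-8, 7), 17), 2) = Pow(Add(-1, 17), 2) = Pow(16, 2) = 256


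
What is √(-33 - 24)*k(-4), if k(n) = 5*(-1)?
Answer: -5*I*√57 ≈ -37.749*I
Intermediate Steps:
k(n) = -5
√(-33 - 24)*k(-4) = √(-33 - 24)*(-5) = √(-57)*(-5) = (I*√57)*(-5) = -5*I*√57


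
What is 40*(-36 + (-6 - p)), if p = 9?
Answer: -2040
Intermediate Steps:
40*(-36 + (-6 - p)) = 40*(-36 + (-6 - 1*9)) = 40*(-36 + (-6 - 9)) = 40*(-36 - 15) = 40*(-51) = -2040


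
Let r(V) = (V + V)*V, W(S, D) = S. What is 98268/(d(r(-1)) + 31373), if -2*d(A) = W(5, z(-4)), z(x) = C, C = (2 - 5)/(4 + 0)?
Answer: 196536/62741 ≈ 3.1325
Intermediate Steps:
C = -¾ (C = -3/4 = -3*¼ = -¾ ≈ -0.75000)
z(x) = -¾
r(V) = 2*V² (r(V) = (2*V)*V = 2*V²)
d(A) = -5/2 (d(A) = -½*5 = -5/2)
98268/(d(r(-1)) + 31373) = 98268/(-5/2 + 31373) = 98268/(62741/2) = 98268*(2/62741) = 196536/62741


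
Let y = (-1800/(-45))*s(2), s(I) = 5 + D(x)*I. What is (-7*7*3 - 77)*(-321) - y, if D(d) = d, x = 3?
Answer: 71464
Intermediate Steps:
s(I) = 5 + 3*I
y = 440 (y = (-1800/(-45))*(5 + 3*2) = (-1800*(-1)/45)*(5 + 6) = -40*(-1)*11 = 40*11 = 440)
(-7*7*3 - 77)*(-321) - y = (-7*7*3 - 77)*(-321) - 1*440 = (-49*3 - 77)*(-321) - 440 = (-147 - 77)*(-321) - 440 = -224*(-321) - 440 = 71904 - 440 = 71464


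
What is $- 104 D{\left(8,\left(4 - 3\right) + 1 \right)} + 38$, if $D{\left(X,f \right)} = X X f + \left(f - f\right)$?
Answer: $-13274$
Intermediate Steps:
$D{\left(X,f \right)} = f X^{2}$ ($D{\left(X,f \right)} = X^{2} f + 0 = f X^{2} + 0 = f X^{2}$)
$- 104 D{\left(8,\left(4 - 3\right) + 1 \right)} + 38 = - 104 \left(\left(4 - 3\right) + 1\right) 8^{2} + 38 = - 104 \left(1 + 1\right) 64 + 38 = - 104 \cdot 2 \cdot 64 + 38 = \left(-104\right) 128 + 38 = -13312 + 38 = -13274$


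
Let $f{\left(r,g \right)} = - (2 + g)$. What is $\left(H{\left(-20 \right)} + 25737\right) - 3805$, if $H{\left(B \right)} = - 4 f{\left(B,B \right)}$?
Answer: $21860$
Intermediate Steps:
$f{\left(r,g \right)} = -2 - g$
$H{\left(B \right)} = 8 + 4 B$ ($H{\left(B \right)} = - 4 \left(-2 - B\right) = 8 + 4 B$)
$\left(H{\left(-20 \right)} + 25737\right) - 3805 = \left(\left(8 + 4 \left(-20\right)\right) + 25737\right) - 3805 = \left(\left(8 - 80\right) + 25737\right) - 3805 = \left(-72 + 25737\right) - 3805 = 25665 - 3805 = 21860$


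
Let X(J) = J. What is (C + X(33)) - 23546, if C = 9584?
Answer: -13929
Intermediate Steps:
(C + X(33)) - 23546 = (9584 + 33) - 23546 = 9617 - 23546 = -13929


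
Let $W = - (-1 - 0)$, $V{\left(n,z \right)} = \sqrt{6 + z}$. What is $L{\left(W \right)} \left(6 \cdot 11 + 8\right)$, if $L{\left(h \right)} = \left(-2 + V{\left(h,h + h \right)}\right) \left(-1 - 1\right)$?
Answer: $296 - 296 \sqrt{2} \approx -122.61$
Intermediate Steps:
$W = 1$ ($W = - (-1 + 0) = \left(-1\right) \left(-1\right) = 1$)
$L{\left(h \right)} = 4 - 2 \sqrt{6 + 2 h}$ ($L{\left(h \right)} = \left(-2 + \sqrt{6 + \left(h + h\right)}\right) \left(-1 - 1\right) = \left(-2 + \sqrt{6 + 2 h}\right) \left(-2\right) = 4 - 2 \sqrt{6 + 2 h}$)
$L{\left(W \right)} \left(6 \cdot 11 + 8\right) = \left(4 - 2 \sqrt{6 + 2 \cdot 1}\right) \left(6 \cdot 11 + 8\right) = \left(4 - 2 \sqrt{6 + 2}\right) \left(66 + 8\right) = \left(4 - 2 \sqrt{8}\right) 74 = \left(4 - 2 \cdot 2 \sqrt{2}\right) 74 = \left(4 - 4 \sqrt{2}\right) 74 = 296 - 296 \sqrt{2}$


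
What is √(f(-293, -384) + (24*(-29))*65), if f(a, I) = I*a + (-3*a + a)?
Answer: √67858 ≈ 260.50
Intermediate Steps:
f(a, I) = -2*a + I*a (f(a, I) = I*a - 2*a = -2*a + I*a)
√(f(-293, -384) + (24*(-29))*65) = √(-293*(-2 - 384) + (24*(-29))*65) = √(-293*(-386) - 696*65) = √(113098 - 45240) = √67858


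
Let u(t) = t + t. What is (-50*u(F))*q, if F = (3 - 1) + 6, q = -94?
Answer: 75200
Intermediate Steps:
F = 8 (F = 2 + 6 = 8)
u(t) = 2*t
(-50*u(F))*q = -100*8*(-94) = -50*16*(-94) = -800*(-94) = 75200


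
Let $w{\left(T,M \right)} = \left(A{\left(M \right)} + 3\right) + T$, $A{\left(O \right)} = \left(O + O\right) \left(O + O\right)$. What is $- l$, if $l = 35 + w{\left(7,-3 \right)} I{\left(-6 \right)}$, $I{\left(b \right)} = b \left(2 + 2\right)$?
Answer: $1069$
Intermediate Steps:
$A{\left(O \right)} = 4 O^{2}$ ($A{\left(O \right)} = 2 O 2 O = 4 O^{2}$)
$I{\left(b \right)} = 4 b$ ($I{\left(b \right)} = b 4 = 4 b$)
$w{\left(T,M \right)} = 3 + T + 4 M^{2}$ ($w{\left(T,M \right)} = \left(4 M^{2} + 3\right) + T = \left(3 + 4 M^{2}\right) + T = 3 + T + 4 M^{2}$)
$l = -1069$ ($l = 35 + \left(3 + 7 + 4 \left(-3\right)^{2}\right) 4 \left(-6\right) = 35 + \left(3 + 7 + 4 \cdot 9\right) \left(-24\right) = 35 + \left(3 + 7 + 36\right) \left(-24\right) = 35 + 46 \left(-24\right) = 35 - 1104 = -1069$)
$- l = \left(-1\right) \left(-1069\right) = 1069$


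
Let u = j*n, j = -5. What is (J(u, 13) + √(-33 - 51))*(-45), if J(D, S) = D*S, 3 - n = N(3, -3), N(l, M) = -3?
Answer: 17550 - 90*I*√21 ≈ 17550.0 - 412.43*I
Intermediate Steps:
n = 6 (n = 3 - 1*(-3) = 3 + 3 = 6)
u = -30 (u = -5*6 = -30)
(J(u, 13) + √(-33 - 51))*(-45) = (-30*13 + √(-33 - 51))*(-45) = (-390 + √(-84))*(-45) = (-390 + 2*I*√21)*(-45) = 17550 - 90*I*√21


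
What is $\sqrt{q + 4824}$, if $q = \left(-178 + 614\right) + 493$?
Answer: $\sqrt{5753} \approx 75.849$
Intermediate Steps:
$q = 929$ ($q = 436 + 493 = 929$)
$\sqrt{q + 4824} = \sqrt{929 + 4824} = \sqrt{5753}$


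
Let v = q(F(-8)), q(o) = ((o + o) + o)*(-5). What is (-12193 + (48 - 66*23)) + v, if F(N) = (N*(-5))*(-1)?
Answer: -13063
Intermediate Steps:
F(N) = 5*N (F(N) = -5*N*(-1) = 5*N)
q(o) = -15*o (q(o) = (2*o + o)*(-5) = (3*o)*(-5) = -15*o)
v = 600 (v = -75*(-8) = -15*(-40) = 600)
(-12193 + (48 - 66*23)) + v = (-12193 + (48 - 66*23)) + 600 = (-12193 + (48 - 1518)) + 600 = (-12193 - 1470) + 600 = -13663 + 600 = -13063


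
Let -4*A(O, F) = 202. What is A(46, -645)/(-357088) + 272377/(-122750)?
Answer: -97256359301/43832552000 ≈ -2.2188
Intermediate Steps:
A(O, F) = -101/2 (A(O, F) = -¼*202 = -101/2)
A(46, -645)/(-357088) + 272377/(-122750) = -101/2/(-357088) + 272377/(-122750) = -101/2*(-1/357088) + 272377*(-1/122750) = 101/714176 - 272377/122750 = -97256359301/43832552000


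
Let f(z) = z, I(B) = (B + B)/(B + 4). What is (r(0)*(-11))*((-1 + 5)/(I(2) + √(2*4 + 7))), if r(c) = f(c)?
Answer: 0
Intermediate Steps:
I(B) = 2*B/(4 + B) (I(B) = (2*B)/(4 + B) = 2*B/(4 + B))
r(c) = c
(r(0)*(-11))*((-1 + 5)/(I(2) + √(2*4 + 7))) = (0*(-11))*((-1 + 5)/(2*2/(4 + 2) + √(2*4 + 7))) = 0*(4/(2*2/6 + √(8 + 7))) = 0*(4/(2*2*(⅙) + √15)) = 0*(4/(⅔ + √15)) = 0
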